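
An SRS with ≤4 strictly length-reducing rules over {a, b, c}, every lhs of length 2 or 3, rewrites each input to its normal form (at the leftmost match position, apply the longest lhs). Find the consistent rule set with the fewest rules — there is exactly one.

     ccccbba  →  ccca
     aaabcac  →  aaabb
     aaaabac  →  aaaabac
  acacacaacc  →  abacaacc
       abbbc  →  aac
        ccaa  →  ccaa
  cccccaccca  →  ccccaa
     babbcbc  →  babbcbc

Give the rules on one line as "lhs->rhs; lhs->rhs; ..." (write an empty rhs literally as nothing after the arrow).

bbb->a; bcc->a; cac->b; cbb->

  | ccccbba => ccca
  | aaabcac => aaabb
  | aaaabac
  | acacacaacc => abacaacc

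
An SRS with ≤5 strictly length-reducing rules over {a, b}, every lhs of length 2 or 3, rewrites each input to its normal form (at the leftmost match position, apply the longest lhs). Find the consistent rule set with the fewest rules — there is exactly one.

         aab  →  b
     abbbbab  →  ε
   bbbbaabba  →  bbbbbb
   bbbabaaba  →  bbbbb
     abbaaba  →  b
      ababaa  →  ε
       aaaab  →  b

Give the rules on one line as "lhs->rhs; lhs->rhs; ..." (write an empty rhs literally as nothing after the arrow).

  | aab => b
  | abbbbab => abbbab => abbab => abab => ab => ε
  | bbbbaabba => bbbbabba => bbbbbba => bbbbbb
  | bbbabaaba => bbbbaaba => bbbbaba => bbbbba => bbbbb

aa->; ab->; abb->ab; ba->b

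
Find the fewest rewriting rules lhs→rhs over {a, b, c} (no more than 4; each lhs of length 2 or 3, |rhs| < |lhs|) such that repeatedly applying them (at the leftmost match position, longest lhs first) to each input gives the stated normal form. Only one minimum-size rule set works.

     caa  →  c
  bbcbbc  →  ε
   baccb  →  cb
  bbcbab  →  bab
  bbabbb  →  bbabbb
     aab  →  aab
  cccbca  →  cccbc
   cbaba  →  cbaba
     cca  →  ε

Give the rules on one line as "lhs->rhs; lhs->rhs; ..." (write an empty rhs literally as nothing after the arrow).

  | caa => ca => c
  | bbcbbc => bbc => ε
  | baccb => cb
  | bbcbab => bab

bac->; bbc->; ca->c; cca->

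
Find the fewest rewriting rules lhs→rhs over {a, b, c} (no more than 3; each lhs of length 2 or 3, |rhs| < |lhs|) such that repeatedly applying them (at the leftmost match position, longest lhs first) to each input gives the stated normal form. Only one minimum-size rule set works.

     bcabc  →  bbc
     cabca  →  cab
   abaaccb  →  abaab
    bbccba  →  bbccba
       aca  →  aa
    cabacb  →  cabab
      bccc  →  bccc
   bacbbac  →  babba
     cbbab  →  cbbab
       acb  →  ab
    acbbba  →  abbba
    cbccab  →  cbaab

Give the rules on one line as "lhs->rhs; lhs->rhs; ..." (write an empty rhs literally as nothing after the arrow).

ac->a; bca->b; cca->aa

  | bcabc => bbc
  | cabca => cab
  | abaaccb => abaacb => abaab
  | bbccba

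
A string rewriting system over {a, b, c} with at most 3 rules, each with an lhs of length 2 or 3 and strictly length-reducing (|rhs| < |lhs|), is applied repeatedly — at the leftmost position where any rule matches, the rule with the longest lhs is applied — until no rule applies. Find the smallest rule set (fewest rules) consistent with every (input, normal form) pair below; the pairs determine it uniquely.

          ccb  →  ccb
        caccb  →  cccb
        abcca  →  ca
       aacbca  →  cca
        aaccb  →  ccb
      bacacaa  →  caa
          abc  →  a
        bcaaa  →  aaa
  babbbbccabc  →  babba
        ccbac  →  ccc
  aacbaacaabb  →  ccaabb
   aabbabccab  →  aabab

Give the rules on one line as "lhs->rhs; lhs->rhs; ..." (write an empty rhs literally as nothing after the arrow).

  | ccb
  | caccb => cccb
  | abcca => aca => ca
  | aacbca => acbca => cbca => cca

ac->c; bc->; cbc->cc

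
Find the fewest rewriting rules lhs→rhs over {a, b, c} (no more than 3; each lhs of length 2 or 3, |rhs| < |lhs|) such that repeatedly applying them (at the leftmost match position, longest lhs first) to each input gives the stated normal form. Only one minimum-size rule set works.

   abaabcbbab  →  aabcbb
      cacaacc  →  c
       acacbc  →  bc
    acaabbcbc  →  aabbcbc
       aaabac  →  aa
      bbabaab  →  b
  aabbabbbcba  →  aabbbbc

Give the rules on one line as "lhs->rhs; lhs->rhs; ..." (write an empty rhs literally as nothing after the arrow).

ac->; ba->

  | abaabcbbab => aabcbbab => aabcbb
  | cacaacc => caacc => cac => c
  | acacbc => acbc => bc
  | acaabbcbc => aabbcbc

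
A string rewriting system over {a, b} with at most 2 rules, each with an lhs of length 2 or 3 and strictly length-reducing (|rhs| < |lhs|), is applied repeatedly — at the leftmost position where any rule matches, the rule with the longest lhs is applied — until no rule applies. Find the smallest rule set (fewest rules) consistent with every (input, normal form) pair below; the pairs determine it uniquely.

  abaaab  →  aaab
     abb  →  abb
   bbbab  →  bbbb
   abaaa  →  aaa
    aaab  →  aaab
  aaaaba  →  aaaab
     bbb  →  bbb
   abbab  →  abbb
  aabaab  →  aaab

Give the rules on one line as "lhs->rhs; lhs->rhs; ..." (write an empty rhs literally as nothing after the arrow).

  | abaaab => aaab
  | abb
  | bbbab => bbbb
  | abaaa => aaa

ba->b; baa->a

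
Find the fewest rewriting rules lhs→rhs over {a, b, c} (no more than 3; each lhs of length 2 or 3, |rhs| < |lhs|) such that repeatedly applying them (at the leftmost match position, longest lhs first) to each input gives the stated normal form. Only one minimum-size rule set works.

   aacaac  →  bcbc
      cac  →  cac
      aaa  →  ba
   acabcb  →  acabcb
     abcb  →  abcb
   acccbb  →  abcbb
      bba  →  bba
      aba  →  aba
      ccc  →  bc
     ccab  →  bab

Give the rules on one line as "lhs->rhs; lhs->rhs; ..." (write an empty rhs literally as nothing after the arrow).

  | aacaac => bcaac => bcbc
  | cac
  | aaa => ba
  | acabcb

aa->b; cc->b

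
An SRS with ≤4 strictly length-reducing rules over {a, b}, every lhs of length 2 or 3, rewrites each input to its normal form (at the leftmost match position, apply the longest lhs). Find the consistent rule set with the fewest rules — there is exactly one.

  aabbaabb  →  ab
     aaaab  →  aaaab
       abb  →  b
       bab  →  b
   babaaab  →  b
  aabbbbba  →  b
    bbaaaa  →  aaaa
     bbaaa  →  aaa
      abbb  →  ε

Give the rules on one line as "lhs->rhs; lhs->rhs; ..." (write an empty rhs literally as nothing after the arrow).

  | aabbaabb => abaabb => ababb => abab => aba => ab
  | aaaab
  | abb => b
  | bab => ba => b

abb->b; ba->b; bab->ba; bb->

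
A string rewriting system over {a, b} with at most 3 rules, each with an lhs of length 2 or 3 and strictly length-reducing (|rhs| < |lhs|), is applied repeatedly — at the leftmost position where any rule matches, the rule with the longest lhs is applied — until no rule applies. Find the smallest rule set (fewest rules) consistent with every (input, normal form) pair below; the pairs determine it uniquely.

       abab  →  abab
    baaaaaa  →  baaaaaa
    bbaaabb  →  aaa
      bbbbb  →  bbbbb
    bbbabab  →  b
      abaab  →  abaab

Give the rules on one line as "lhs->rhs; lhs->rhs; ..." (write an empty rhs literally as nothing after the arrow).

abb->aa; bba->

  | abab
  | baaaaaa
  | bbaaabb => aabb => aaa
  | bbbbb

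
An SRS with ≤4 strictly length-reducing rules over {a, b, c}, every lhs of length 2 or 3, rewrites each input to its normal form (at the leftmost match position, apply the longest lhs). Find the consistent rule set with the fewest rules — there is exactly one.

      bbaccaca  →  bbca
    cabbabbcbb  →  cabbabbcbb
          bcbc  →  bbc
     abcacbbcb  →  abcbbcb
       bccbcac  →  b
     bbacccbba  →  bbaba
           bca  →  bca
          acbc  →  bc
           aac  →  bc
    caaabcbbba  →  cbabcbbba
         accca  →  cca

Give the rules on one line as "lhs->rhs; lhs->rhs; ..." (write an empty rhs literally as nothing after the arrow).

aa->b; ac->; cbc->bc; ccb->a

  | bbaccaca => bbcaca => bbca
  | cabbabbcbb
  | bcbc => bbc
  | abcacbbcb => abcbbcb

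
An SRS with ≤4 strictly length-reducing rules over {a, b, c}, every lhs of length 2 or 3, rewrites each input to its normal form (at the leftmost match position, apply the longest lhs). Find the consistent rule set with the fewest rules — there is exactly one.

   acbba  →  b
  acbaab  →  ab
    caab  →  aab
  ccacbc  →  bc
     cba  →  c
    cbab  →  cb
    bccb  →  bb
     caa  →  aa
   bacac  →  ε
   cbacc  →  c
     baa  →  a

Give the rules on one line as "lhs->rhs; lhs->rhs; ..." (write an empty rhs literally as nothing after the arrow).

  | acbba => bba => b
  | acbaab => baab => ab
  | caab => aab
  | ccacbc => acbc => bc

ac->; ba->; ca->a; cc->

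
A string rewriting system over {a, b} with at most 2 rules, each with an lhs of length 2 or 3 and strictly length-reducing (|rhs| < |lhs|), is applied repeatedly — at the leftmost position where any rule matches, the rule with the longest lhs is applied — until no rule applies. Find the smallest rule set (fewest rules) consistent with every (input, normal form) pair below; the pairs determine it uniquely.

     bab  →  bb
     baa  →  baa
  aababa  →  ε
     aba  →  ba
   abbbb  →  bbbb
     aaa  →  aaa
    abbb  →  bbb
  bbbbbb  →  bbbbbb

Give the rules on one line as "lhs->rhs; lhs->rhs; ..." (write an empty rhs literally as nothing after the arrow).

  | bab => bb
  | baa
  | aababa => ababa => baba => bba => ε
  | aba => ba

ab->b; bba->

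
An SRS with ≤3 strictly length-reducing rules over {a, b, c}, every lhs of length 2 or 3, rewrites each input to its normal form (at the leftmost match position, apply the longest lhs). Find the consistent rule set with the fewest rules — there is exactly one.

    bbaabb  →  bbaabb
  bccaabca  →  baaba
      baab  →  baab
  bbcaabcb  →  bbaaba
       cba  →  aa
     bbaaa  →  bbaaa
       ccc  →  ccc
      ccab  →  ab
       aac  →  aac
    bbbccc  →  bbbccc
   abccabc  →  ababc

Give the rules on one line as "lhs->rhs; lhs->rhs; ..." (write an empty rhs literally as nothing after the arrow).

ca->a; cb->a

  | bbaabb
  | bccaabca => bcaabca => baabca => baaba
  | baab
  | bbcaabcb => bbaabcb => bbaaba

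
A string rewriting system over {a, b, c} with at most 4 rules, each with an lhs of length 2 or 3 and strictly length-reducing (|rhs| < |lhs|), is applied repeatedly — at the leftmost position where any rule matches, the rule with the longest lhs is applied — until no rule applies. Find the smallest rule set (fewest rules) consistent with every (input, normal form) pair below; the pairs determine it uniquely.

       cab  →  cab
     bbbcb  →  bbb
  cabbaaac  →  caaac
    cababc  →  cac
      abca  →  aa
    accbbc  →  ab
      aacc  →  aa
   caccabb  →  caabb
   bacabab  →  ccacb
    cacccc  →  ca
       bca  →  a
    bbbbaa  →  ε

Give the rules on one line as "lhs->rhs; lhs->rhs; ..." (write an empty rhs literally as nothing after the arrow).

  | cab
  | bbbcb => bbb
  | cabbaaac => cabcaac => caaac
  | cababc => cacbc => cac

acc->a; ba->c; bc->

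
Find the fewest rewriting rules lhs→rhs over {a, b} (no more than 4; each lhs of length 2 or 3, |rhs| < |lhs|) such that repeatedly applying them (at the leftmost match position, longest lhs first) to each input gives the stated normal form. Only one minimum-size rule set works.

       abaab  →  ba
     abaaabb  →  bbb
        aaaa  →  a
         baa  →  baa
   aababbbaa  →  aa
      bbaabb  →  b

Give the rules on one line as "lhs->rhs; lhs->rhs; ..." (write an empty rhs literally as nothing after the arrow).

aaa->; aab->a; ab->b; bba->a

  | abaab => baab => ba
  | abaaabb => baaabb => bbb
  | aaaa => a
  | baa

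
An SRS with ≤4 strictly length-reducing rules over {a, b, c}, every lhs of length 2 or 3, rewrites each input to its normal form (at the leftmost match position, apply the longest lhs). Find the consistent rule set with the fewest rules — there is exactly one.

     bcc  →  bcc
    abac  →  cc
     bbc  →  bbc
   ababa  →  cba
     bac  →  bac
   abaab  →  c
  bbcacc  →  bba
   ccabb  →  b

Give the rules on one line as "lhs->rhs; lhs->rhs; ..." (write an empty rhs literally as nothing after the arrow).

ab->; aba->c; acc->ca; cca->a

  | bcc
  | abac => cc
  | bbc
  | ababa => cba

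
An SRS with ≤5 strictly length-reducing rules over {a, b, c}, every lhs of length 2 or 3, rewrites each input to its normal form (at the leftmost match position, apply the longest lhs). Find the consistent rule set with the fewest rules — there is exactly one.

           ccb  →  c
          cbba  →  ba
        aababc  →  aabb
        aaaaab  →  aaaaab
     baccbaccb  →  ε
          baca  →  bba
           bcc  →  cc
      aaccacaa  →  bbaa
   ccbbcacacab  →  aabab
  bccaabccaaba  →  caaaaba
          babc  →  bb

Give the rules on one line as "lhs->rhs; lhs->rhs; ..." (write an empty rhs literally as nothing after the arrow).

ac->b; bc->c; cac->aa; cb->

  | ccb => c
  | cbba => ba
  | aababc => aabac => aabb
  | aaaaab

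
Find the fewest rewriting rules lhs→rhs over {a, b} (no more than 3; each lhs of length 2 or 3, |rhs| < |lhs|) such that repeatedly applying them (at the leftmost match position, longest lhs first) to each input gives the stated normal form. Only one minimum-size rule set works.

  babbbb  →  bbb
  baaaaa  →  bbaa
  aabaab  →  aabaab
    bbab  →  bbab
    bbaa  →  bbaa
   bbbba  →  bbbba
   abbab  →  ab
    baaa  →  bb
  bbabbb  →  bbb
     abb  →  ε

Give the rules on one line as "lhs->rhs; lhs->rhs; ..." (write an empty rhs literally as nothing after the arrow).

aaa->b; abb->

  | babbbb => bbb
  | baaaaa => bbaa
  | aabaab
  | bbab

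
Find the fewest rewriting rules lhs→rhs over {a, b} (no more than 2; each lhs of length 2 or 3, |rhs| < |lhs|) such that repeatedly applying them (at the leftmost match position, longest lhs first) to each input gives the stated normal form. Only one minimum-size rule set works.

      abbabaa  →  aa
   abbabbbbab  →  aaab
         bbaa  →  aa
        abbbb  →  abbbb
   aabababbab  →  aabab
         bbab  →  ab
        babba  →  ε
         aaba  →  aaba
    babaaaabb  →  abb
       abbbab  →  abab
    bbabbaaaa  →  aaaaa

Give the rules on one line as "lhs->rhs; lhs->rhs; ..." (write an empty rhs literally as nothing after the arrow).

  | abbabaa => aabaa => aa
  | abbabbbbab => aabbbbab => aabbab => aaab
  | bbaa => aa
  | abbbb

baa->; bba->a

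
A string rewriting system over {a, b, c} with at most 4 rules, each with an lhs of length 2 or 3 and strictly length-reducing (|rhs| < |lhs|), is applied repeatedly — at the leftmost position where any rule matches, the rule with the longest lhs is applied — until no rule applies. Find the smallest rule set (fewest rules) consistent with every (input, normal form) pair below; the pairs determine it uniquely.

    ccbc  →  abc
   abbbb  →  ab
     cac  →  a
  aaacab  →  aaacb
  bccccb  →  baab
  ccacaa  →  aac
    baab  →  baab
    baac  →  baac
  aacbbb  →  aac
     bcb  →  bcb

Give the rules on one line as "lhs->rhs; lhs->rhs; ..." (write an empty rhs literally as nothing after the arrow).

bbb->; ca->c; cc->a

  | ccbc => abc
  | abbbb => ab
  | cac => cc => a
  | aaacab => aaacb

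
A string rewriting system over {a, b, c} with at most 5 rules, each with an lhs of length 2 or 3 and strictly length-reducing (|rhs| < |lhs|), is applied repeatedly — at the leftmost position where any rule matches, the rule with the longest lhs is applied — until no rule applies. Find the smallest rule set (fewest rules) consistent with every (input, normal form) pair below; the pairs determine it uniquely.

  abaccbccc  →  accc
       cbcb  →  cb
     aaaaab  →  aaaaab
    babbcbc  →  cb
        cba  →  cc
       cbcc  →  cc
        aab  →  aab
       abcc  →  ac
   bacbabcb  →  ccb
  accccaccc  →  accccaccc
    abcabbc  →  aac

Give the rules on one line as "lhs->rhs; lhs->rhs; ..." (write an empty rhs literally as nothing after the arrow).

  | abaccbccc => abacbccc => ababccc => acbccc => accc
  | cbcb => cb
  | aaaaab
  | babbcbc => cbbcbc => cbbc => cb

abb->a; ba->c; bac->ba; bc->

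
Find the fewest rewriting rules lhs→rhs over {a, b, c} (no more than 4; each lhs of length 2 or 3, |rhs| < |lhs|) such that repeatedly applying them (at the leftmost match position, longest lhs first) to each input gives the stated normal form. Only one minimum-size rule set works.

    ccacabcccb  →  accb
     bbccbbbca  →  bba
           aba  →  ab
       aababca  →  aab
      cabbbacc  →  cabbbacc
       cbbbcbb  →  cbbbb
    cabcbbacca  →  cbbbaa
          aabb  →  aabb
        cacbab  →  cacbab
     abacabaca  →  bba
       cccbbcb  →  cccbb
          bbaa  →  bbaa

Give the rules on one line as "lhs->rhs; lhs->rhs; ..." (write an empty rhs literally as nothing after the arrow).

aba->ab; abc->b; bc->; cca->a

  | ccacabcccb => acabcccb => acbccb => accb
  | bbccbbbca => bcbbbca => bbbca => bba
  | aba => ab
  | aababca => aabbca => aaba => aab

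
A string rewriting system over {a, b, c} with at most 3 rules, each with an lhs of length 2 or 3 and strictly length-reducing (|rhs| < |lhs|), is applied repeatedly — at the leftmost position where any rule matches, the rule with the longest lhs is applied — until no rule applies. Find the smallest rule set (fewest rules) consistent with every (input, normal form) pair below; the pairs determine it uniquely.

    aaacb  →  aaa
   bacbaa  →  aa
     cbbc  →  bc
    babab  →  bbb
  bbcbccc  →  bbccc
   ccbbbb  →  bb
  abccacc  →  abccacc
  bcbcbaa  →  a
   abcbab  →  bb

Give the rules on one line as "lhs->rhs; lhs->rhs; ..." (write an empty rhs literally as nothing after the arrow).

aba->b; baa->a; cb->

  | aaacb => aaa
  | bacbaa => baaa => aa
  | cbbc => bc
  | babab => bbb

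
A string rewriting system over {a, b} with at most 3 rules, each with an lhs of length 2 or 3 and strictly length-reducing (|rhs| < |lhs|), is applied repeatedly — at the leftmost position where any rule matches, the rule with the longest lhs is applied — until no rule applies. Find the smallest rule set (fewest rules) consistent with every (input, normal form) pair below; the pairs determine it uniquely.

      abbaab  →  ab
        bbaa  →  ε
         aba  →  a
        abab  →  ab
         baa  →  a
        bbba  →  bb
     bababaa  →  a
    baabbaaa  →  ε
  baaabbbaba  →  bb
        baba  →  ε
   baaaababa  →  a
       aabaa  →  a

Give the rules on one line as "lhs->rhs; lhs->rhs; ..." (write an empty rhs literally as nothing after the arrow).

  | abbaab => abab => ab
  | bbaa => ba => ε
  | aba => a
  | abab => ab

aa->; ba->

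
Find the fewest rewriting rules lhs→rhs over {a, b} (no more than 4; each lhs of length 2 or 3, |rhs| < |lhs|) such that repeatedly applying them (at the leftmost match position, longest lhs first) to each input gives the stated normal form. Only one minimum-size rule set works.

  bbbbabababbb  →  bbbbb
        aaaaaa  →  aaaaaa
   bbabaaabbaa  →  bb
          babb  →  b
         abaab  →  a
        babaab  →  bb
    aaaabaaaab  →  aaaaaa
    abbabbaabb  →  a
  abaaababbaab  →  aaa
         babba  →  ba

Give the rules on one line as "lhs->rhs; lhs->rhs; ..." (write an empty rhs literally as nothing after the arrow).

ab->; abb->; baa->b

  | bbbbabababbb => bbbbababbb => bbbbabbb => bbbbb
  | aaaaaa
  | bbabaaabbaa => bbaaabbaa => bbabbaa => bbaa => bb
  | babb => b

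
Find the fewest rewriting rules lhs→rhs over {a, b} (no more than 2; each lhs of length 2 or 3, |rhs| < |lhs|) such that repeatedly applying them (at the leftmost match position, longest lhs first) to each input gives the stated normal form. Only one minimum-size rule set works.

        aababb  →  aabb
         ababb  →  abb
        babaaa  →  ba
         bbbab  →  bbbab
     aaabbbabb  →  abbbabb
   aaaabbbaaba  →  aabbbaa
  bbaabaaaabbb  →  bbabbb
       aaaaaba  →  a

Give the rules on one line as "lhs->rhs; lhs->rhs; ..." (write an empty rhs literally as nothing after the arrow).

aaa->a; aba->a

  | aababb => aabb
  | ababb => abb
  | babaaa => baaa => ba
  | bbbab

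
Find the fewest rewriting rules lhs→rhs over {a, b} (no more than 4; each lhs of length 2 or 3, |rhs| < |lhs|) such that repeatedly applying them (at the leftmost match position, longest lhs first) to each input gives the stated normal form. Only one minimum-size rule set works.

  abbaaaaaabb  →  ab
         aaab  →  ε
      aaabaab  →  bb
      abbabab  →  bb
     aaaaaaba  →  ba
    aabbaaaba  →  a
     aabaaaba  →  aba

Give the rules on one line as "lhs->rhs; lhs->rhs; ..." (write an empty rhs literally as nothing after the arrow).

  | abbaaaaaabb => abaaaaaabb => abbaaaabb => abaaaabb => abbaabb => abaabb => abbbb => abbb => abb => ab
  | aaab => bab => ε
  | aaabaab => babaab => aab => bb
  | abbabab => ababab => aab => bb

aa->b; abb->ab; bab->; bbb->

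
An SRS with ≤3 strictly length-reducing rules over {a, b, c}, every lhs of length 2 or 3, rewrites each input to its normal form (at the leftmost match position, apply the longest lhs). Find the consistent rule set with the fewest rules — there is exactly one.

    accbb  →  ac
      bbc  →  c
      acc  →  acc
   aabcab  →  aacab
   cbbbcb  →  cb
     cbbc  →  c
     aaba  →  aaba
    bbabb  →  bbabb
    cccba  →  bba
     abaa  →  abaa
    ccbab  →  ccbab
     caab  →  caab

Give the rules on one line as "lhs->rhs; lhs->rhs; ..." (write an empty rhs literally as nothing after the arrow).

  | accbb => ac
  | bbc => bc => c
  | acc
  | aabcab => aacab

bc->c; cbb->; ccc->b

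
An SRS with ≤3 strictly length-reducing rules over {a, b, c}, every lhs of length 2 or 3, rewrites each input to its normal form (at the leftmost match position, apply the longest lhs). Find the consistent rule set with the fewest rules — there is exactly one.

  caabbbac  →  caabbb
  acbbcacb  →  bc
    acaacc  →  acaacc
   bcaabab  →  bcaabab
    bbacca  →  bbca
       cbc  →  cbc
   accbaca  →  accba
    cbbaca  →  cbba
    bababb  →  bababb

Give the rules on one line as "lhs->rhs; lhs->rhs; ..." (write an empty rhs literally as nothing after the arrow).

acb->; bac->b

  | caabbbac => caabbb
  | acbbcacb => bcacb => bc
  | acaacc
  | bcaabab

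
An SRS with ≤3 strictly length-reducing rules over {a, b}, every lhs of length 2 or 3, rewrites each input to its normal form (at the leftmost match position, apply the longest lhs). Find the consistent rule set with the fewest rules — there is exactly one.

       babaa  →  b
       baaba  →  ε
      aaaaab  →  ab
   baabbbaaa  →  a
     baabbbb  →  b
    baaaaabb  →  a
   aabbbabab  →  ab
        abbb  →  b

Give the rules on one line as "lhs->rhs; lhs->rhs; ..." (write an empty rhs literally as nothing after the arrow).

aa->; bab->b; bb->a

  | babaa => baa => b
  | baaba => bba => aa => ε
  | aaaaab => aaab => ab
  | baabbbaaa => bbbbaaa => abbaaa => aaaaa => aaa => a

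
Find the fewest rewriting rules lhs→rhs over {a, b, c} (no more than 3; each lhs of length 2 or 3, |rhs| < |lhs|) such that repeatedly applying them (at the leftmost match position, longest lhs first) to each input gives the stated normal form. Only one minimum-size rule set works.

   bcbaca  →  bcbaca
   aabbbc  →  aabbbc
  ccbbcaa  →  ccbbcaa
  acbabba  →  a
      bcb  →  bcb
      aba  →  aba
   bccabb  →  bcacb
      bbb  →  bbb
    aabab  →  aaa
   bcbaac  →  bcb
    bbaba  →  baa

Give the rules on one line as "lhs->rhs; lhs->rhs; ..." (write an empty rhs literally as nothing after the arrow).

  | bcbaca
  | aabbbc
  | ccbbcaa
  | acbabba => acaba => aaca => a

aac->; bab->a; cab->ac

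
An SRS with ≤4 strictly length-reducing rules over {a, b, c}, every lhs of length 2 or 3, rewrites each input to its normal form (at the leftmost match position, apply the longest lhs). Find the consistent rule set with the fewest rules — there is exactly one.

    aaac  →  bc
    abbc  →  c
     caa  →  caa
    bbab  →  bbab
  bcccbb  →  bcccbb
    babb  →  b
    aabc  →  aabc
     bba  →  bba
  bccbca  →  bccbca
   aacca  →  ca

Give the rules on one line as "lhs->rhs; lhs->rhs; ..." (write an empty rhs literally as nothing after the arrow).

aaa->b; aac->; abb->

  | aaac => bc
  | abbc => c
  | caa
  | bbab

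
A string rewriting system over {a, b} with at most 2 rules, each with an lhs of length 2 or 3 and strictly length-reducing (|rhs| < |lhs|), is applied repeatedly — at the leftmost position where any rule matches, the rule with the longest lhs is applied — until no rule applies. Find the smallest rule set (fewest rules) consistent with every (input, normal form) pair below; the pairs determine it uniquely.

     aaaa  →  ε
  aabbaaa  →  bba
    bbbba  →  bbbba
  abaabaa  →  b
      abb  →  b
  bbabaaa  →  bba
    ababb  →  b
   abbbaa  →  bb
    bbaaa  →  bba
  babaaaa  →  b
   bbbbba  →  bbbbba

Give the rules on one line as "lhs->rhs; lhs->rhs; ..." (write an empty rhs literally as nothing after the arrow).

  | aaaa => aa => ε
  | aabbaaa => bbaaa => bba
  | bbbba
  | abaabaa => aabaa => baa => b

aa->; ab->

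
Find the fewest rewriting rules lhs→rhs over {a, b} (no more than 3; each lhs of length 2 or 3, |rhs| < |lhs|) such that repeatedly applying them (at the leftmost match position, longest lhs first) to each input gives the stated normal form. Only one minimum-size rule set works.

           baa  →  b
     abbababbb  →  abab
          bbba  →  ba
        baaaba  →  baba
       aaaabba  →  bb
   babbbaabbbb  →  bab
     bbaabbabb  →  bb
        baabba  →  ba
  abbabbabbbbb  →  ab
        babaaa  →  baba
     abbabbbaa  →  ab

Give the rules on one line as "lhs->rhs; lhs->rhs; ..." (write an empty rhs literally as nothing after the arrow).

aa->; bba->bb; bbb->b

  | baa => b
  | abbababbb => abbbabbb => ababbb => abab
  | bbba => ba
  | baaaba => baba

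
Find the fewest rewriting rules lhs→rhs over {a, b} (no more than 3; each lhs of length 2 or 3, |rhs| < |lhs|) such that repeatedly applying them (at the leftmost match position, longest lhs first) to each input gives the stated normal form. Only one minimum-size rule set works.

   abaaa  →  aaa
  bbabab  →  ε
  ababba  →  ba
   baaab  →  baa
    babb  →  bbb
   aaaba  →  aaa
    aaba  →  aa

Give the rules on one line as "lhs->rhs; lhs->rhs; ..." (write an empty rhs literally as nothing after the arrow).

  | abaaa => aaa
  | bbabab => abab => ab => ε
  | ababba => abba => ba
  | baaab => baa

ab->; bab->bb; bba->a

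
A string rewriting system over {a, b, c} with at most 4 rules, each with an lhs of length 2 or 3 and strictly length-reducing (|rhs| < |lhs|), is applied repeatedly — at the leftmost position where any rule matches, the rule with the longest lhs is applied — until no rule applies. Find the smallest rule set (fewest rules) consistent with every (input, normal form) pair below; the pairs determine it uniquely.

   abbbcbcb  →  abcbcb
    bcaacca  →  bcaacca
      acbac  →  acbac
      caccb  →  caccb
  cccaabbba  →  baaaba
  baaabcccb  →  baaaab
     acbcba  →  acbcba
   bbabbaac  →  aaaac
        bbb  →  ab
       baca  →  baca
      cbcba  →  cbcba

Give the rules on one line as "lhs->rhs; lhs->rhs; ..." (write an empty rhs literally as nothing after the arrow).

  | abbbcbcb => abcbcb
  | bcaacca
  | acbac
  | caccb

abb->a; bb->a; ccc->ba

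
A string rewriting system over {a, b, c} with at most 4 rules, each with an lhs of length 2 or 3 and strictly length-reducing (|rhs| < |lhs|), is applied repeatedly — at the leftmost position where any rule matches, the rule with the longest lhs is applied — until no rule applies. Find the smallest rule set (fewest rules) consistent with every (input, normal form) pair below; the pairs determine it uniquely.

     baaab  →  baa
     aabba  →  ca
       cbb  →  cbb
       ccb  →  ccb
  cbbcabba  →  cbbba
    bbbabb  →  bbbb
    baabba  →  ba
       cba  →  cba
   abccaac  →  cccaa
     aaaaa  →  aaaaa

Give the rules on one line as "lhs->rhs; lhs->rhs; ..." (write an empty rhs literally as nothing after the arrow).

  | baaab => baac => baa
  | aabba => acba => aba => ca
  | cbb
  | ccb

ab->c; ac->a; bc->b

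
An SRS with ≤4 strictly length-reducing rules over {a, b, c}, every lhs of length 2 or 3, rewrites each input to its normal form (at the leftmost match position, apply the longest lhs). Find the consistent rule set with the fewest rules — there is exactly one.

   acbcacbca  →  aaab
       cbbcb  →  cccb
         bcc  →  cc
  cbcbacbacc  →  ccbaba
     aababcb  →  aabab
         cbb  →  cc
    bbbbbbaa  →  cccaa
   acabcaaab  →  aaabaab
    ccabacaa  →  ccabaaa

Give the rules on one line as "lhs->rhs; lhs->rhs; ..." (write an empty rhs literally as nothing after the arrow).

  | acbcacbca => abcacbca => aabcbca => aacbca => aabca => aaab
  | cbbcb => cccb
  | bcc => cc
  | cbcbacbacc => ccbacbacc => ccbabacc => ccbabac => ccbaba

ac->a; bb->c; bc->c; bca->ab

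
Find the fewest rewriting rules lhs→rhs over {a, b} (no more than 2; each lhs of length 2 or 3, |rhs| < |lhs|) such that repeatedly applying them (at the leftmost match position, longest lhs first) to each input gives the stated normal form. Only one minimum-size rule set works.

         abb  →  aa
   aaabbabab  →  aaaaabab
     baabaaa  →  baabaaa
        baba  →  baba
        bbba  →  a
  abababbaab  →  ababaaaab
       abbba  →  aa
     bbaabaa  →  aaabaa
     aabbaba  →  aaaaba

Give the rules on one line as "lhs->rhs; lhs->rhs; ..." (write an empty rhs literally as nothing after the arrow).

  | abb => aa
  | aaabbabab => aaaaabab
  | baabaaa
  | baba

bb->a; bbb->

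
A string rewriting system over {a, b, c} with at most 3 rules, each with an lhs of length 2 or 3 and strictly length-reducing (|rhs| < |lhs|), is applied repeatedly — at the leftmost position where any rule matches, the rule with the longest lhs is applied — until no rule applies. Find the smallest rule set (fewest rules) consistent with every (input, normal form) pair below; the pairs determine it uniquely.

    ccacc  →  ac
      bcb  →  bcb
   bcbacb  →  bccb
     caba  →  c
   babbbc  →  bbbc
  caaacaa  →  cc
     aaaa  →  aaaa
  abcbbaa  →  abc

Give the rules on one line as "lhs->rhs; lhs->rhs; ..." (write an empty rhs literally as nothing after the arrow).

ba->; ca->c; ccc->a

  | ccacc => cccc => ac
  | bcb
  | bcbacb => bccb
  | caba => cba => c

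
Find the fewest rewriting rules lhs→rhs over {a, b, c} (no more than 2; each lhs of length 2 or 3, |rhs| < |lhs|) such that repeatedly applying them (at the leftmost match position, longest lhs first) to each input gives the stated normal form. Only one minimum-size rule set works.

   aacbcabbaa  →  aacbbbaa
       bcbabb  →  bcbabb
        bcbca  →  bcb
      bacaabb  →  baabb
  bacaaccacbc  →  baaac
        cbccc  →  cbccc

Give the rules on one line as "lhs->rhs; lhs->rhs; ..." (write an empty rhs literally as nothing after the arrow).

  | aacbcabbaa => aacbbbaa
  | bcbabb
  | bcbca => bcb
  | bacaabb => baabb

ca->; ccb->a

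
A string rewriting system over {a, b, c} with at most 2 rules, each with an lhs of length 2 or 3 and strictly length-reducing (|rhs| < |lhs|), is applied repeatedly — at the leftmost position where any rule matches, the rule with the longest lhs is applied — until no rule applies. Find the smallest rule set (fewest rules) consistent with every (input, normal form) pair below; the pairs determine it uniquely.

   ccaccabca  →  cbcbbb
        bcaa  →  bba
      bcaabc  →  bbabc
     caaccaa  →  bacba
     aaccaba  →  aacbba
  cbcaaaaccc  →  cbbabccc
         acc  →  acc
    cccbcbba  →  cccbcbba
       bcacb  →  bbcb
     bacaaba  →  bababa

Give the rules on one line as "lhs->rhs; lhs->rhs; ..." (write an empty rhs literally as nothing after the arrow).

  | ccaccabca => cbccabca => cbcbbca => cbcbbb
  | bcaa => bba
  | bcaabc => bbabc
  | caaccaa => baccaa => bacba

aaa->ab; ca->b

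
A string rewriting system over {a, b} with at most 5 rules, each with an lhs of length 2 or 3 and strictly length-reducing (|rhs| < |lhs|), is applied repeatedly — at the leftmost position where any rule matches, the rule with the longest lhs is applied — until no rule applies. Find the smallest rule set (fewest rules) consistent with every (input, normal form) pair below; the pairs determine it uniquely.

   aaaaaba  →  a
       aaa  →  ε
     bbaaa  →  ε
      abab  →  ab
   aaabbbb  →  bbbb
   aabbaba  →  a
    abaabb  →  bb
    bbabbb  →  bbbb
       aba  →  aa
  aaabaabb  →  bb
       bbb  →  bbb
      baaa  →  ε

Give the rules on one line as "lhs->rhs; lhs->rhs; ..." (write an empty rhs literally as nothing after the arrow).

  | aaaaaba => aaba => ba => a
  | aaa => ε
  | bbaaa => baaa => aaa => ε
  | abab => ab

aaa->; aab->b; ba->a; bab->b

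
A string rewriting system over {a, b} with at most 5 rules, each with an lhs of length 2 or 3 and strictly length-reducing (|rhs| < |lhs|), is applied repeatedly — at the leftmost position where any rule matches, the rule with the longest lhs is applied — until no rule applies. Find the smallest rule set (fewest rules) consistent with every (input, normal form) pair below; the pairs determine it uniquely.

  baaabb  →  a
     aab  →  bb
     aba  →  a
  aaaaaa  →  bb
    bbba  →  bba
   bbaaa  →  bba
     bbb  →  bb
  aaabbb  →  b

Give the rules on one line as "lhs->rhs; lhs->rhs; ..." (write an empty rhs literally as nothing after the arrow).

aa->b; ab->; bab->a; bbb->bb

  | baaabb => bbabb => bab => a
  | aab => bb
  | aba => a
  | aaaaaa => baaaa => bbaa => bbb => bb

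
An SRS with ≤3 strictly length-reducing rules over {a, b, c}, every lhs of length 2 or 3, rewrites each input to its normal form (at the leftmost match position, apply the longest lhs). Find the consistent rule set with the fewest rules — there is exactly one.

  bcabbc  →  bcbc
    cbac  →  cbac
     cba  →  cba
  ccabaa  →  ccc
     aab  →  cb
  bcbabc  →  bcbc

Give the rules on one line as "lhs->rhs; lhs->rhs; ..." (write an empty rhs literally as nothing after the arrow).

aa->c; ab->

  | bcabbc => bcbc
  | cbac
  | cba
  | ccabaa => ccaa => ccc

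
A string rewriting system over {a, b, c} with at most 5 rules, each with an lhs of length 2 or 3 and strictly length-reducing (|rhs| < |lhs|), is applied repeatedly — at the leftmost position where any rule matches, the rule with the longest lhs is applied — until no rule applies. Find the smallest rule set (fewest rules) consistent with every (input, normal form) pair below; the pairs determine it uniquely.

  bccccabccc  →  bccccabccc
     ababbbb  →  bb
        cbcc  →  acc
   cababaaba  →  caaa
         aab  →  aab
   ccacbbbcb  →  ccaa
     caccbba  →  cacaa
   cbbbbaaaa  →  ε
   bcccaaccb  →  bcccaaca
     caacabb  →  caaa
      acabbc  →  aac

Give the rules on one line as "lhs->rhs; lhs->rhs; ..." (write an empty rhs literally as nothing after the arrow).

abb->b; ba->a; baa->; cb->a

  | bccccabccc
  | ababbbb => aabbbb => abbb => bb
  | cbcc => acc
  | cababaaba => caabaaba => caaba => caaa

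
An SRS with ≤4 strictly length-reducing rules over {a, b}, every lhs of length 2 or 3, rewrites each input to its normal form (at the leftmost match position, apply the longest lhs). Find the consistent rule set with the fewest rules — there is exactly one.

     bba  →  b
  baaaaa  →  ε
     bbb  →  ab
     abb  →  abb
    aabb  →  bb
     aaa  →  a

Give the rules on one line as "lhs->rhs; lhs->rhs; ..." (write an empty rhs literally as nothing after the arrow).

  | bba => b
  | baaaaa => aaaa => aa => ε
  | bbb => ab
  | abb

aa->; ba->; bbb->ab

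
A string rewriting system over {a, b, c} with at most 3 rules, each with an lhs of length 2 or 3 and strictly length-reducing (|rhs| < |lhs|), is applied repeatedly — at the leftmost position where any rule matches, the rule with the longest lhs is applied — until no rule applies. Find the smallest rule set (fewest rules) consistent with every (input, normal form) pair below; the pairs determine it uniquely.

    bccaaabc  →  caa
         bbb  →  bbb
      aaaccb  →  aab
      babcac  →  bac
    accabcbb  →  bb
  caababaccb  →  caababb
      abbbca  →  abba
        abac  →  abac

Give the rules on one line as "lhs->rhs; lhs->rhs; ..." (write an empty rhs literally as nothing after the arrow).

  | bccaaabc => caaabc => caa
  | bbb
  | aaaccb => aab
  | babcac => bac

abc->; acc->; bc->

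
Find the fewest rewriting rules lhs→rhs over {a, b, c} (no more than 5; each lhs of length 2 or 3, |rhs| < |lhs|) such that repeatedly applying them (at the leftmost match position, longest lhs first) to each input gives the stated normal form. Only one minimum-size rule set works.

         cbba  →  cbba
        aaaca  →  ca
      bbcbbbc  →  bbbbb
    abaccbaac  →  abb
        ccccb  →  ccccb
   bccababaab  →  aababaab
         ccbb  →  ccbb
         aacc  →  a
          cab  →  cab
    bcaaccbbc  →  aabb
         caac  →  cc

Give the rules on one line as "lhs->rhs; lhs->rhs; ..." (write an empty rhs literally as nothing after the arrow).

ac->c; acc->; bc->b; bca->aa

  | cbba
  | aaaca => aaca => aca => ca
  | bbcbbbc => bbbbbc => bbbbb
  | abaccbaac => abbaac => abbac => abbc => abb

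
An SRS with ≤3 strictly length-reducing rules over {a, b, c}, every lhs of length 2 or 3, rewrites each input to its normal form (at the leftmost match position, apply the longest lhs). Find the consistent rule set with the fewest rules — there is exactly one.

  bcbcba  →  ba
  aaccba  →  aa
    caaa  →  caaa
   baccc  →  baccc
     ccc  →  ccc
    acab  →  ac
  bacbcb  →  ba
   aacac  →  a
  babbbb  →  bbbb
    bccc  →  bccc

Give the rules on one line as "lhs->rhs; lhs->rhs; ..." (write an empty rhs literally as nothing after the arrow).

aac->a; ab->; cb->

  | bcbcba => bcba => ba
  | aaccba => acba => aa
  | caaa
  | baccc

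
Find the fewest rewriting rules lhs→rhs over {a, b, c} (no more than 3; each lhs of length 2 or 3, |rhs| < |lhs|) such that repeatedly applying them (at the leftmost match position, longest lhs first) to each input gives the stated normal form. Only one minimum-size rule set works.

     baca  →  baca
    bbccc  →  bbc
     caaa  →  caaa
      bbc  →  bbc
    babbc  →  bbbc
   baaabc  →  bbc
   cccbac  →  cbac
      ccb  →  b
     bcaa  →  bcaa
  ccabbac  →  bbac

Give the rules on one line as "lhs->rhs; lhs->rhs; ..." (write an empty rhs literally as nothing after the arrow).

ab->b; cc->

  | baca
  | bbccc => bbc
  | caaa
  | bbc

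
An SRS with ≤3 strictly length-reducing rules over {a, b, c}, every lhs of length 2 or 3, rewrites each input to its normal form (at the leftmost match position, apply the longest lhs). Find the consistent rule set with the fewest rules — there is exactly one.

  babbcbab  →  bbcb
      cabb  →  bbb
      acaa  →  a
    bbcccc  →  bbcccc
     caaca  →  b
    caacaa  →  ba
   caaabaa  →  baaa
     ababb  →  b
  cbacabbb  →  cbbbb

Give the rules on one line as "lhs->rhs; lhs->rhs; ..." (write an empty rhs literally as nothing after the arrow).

ab->; ca->b

  | babbcbab => bbcbab => bbcb
  | cabb => bbb
  | acaa => aba => a
  | bbcccc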